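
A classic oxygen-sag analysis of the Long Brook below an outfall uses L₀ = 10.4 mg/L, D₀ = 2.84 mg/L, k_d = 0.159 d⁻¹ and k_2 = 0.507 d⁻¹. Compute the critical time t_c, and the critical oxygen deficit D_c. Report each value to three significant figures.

t_c = [1/(k_2−k_d)] ln[(k_2/k_d)(1 − D₀(k_2−k_d)/(k_d L₀))]
= [1/(0.507−0.159)] ln[(0.507/0.159)(1 − 2.84×0.3480/(0.159×10.4))]
= (1/0.3480) ln[3.189 × 0.4023] = 2.874 × ln(1.283) = 2.874 × 0.2491 = 0.7158 d.
D_c = (k_d/k_2) L₀ e^(−k_d t_c) = (0.159/0.507) × 10.4 × e^(−0.159×0.7158) = 0.3136 × 10.4 × 0.8924 = 2.911 mg/L.

t_c ≈ 0.716 d; D_c ≈ 2.91 mg/L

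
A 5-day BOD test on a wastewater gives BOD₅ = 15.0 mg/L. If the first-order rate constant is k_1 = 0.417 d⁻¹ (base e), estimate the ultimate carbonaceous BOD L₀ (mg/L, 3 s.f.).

BOD₅ = L₀(1 − e^(−5k_1)) ⇒ L₀ = BOD₅ / (1 − e^(−5×0.417))
= 15.0 / (1 − 0.1243) = 15.0 / 0.8757 = 17.13 mg/L.

L₀ ≈ 17.1 mg/L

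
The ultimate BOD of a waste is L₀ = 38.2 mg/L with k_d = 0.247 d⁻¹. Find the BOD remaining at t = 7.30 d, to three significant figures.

L ≈ 6.29 mg/L

L_t = L₀ e^(−k_d t) = 38.2 × e^(−0.247×7.30) = 38.2 × 0.1648 = 6.295 mg/L.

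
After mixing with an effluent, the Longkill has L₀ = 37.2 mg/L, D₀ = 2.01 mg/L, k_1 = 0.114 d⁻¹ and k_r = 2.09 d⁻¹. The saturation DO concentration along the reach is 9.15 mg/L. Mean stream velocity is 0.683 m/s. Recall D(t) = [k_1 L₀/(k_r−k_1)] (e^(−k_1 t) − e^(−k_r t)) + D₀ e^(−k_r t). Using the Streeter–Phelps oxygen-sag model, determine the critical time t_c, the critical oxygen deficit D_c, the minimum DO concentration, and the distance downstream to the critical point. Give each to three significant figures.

t_c ≈ 0.0765 d; D_c ≈ 2.01 mg/L; min DO ≈ 7.14 mg/L; x_c ≈ 4.51 km

t_c = [1/(k_r−k_1)] ln[(k_r/k_1)(1 − D₀(k_r−k_1)/(k_1 L₀))]
= [1/(2.09−0.114)] ln[(2.09/0.114)(1 − 2.01×1.976/(0.114×37.2))]
= (1/1.976) ln[18.33 × 0.06344] = 0.5061 × ln(1.163) = 0.5061 × 0.1511 = 0.07645 d.
D_c = (k_1/k_r) L₀ e^(−k_1 t_c) = (0.114/2.09) × 37.2 × e^(−0.114×0.07645) = 0.05455 × 37.2 × 0.9913 = 2.011 mg/L.
Minimum DO = C_s − D_c = 9.15 − 2.011 = 7.139 mg/L.
x_c = v t_c = 0.683 m/s × 0.07645 d × 86400 s/d = 4512 m ≈ 4.51 km.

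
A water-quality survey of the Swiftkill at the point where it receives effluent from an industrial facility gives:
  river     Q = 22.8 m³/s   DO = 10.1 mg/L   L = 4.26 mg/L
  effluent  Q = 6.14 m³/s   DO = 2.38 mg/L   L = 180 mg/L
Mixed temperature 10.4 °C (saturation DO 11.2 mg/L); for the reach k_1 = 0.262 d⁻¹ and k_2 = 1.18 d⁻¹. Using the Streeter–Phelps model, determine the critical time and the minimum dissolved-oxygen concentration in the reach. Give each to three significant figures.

t_c ≈ 1.35 d; minimum DO ≈ 4.73 mg/L

Mixed DO = (22.8×10.1 + 6.14×2.38)/(22.8+6.14) = 244.9/28.94 = 8.462 mg/L.
Mixed L₀ = (22.8×4.26 + 6.14×180)/(28.94) = 1202/28.94 = 41.55 mg/L.
Initial deficit D₀ = C_s − DO₀ = 11.2 − 8.462 = 2.738 mg/L.
t_c = (1/0.9180) ln[(1.18/0.262)(1 − 2.738×0.9180/(0.262×41.55))] = 1.089 × ln(3.464) = 1.353 d.
D_c = (0.262/1.18) × 41.55 × e^(−0.262×1.353) = 0.2220 × 41.55 × 0.7015 = 6.471 mg/L.
Minimum DO = 11.2 − 6.471 = 4.729 mg/L.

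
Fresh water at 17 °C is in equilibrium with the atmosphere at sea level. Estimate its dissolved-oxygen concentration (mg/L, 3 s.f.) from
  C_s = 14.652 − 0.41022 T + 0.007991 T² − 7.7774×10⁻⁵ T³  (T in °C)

C_s = 14.652 − 0.41022×17 + 0.007991×17² − 7.7774×10⁻⁵×17³ = 9.606 mg/L.

C_s ≈ 9.61 mg/L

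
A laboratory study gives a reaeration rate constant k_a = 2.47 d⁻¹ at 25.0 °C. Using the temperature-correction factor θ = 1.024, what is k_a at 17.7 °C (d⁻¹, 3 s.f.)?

k_a ≈ 2.08 d⁻¹

k_a(T₂) = k_a(T₁) · θ^(T₂−T₁) = 2.47 × 1.024^(17.7−25.0)
= 2.47 × 1.024^-7.30 = 2.47 × 0.8410 = 2.077 d⁻¹.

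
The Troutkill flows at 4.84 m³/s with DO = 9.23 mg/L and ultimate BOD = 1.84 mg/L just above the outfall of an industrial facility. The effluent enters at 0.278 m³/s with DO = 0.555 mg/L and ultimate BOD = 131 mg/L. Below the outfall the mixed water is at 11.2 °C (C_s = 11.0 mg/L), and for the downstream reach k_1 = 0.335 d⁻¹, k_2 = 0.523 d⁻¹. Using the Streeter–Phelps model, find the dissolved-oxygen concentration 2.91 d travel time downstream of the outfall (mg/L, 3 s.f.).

DO ≈ 8.00 mg/L

Mixed DO = (4.84×9.23 + 0.278×0.555)/(4.84+0.278) = 44.83/5.118 = 8.759 mg/L.
Mixed L₀ = (4.84×1.84 + 0.278×131)/(5.118) = 45.32/5.118 = 8.856 mg/L.
Initial deficit D₀ = C_s − DO₀ = 11.0 − 8.759 = 2.241 mg/L.
D(2.91) = [0.335×8.856/(0.523−0.335)](e^(−0.335×2.91) − e^(−0.523×2.91)) + 2.241 e^(−0.523×2.91)
= 15.78 × (0.3772 − 0.2183) + 2.241 × 0.2183 = 2.998 mg/L.
DO = 11.0 − 2.998 = 8.002 mg/L.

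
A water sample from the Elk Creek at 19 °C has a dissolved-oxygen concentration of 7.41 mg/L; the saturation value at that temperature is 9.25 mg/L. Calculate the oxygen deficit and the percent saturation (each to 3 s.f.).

D ≈ 1.84 mg/L; 80.1 % saturation

D = C_s − C = 9.25 − 7.41 = 1.84 mg/L.
% saturation = 7.41/9.25 × 100 = 80.1 %.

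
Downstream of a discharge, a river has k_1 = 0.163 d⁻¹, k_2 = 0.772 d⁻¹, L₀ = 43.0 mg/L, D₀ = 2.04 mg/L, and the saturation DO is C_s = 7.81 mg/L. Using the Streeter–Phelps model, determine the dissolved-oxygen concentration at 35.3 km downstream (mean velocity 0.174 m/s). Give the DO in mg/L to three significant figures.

Travel time t = x/v = 35.3 km / (0.174 m/s) = 35300 m / 0.174 m/s = 202900 s = 2.348 d.
k_1 L₀/(k_2−k_1) = 0.163×43.0/(0.772−0.163) = 7.009/0.6090 = 11.51 mg/L.
e^(−k_1 t) = e^(−0.163×2.348) = 0.6820; e^(−k_2 t) = e^(−0.772×2.348) = 0.1632.
D = 11.51 × (0.6820 − 0.1632) + 2.04 × 0.1632 = 5.971 + 0.3329 = 6.304 mg/L.
DO = C_s − D = 7.81 − 6.304 = 1.506 mg/L.

DO ≈ 1.51 mg/L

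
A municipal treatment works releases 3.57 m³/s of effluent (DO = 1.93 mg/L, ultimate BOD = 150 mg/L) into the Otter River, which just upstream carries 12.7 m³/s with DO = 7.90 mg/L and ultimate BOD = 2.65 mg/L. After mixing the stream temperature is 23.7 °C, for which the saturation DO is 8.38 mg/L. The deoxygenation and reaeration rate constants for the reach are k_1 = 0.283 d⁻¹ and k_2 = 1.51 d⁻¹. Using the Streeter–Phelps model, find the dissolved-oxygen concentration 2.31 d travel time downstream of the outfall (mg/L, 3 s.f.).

Mixed DO = (12.7×7.90 + 3.57×1.93)/(12.7+3.57) = 107.2/16.27 = 6.590 mg/L.
Mixed L₀ = (12.7×2.65 + 3.57×150)/(16.27) = 569.2/16.27 = 34.98 mg/L.
Initial deficit D₀ = C_s − DO₀ = 8.38 − 6.590 = 1.790 mg/L.
D(2.31) = [0.283×34.98/(1.51−0.283)](e^(−0.283×2.31) − e^(−1.51×2.31)) + 1.790 e^(−1.51×2.31)
= 8.068 × (0.5201 − 0.03056) + 1.790 × 0.03056 = 4.005 mg/L.
DO = 8.38 − 4.005 = 4.375 mg/L.

DO ≈ 4.38 mg/L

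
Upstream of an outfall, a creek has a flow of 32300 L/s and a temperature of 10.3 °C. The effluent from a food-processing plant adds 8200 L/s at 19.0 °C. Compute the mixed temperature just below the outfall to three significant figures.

12.1 °C

Flow-weighted mixing: C = (Q_r C_r + Q_w C_w)/(Q_r + Q_w)
= (32300×10.3 + 8200×19.0)/(32300 + 8200) = 488500/40500 = 12.06 °C.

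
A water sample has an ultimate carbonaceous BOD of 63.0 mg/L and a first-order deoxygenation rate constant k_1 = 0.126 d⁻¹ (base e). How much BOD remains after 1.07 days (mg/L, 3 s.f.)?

L_t = L₀ e^(−k_1 t) = 63.0 × e^(−0.126×1.07) = 63.0 × 0.8739 = 55.05 mg/L.

L ≈ 55.1 mg/L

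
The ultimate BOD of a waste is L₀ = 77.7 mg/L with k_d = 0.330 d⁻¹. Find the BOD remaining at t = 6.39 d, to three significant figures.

L ≈ 9.43 mg/L

L_t = L₀ e^(−k_d t) = 77.7 × e^(−0.330×6.39) = 77.7 × 0.1214 = 9.432 mg/L.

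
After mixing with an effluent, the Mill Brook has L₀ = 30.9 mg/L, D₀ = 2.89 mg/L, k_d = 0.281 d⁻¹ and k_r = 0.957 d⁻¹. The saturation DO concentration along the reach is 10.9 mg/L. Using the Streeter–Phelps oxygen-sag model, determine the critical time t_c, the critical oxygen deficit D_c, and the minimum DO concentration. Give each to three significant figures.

t_c = [1/(k_r−k_d)] ln[(k_r/k_d)(1 − D₀(k_r−k_d)/(k_d L₀))]
= [1/(0.957−0.281)] ln[(0.957/0.281)(1 − 2.89×0.6760/(0.281×30.9))]
= (1/0.6760) ln[3.406 × 0.7750] = 1.479 × ln(2.639) = 1.479 × 0.9706 = 1.436 d.
D_c = (k_d/k_r) L₀ e^(−k_d t_c) = (0.281/0.957) × 30.9 × e^(−0.281×1.436) = 0.2936 × 30.9 × 0.6680 = 6.061 mg/L.
Minimum DO = C_s − D_c = 10.9 − 6.061 = 4.839 mg/L.

t_c ≈ 1.44 d; D_c ≈ 6.06 mg/L; min DO ≈ 4.84 mg/L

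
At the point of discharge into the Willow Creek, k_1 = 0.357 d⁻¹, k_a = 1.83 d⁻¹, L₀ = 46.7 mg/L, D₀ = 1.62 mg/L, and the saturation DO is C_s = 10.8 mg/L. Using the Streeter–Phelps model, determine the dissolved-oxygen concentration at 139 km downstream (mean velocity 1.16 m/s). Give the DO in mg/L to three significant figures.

DO ≈ 4.67 mg/L

Travel time t = x/v = 139 km / (1.16 m/s) = 139000 m / 1.16 m/s = 119800 s = 1.387 d.
k_1 L₀/(k_a−k_1) = 0.357×46.7/(1.83−0.357) = 16.67/1.473 = 11.32 mg/L.
e^(−k_1 t) = e^(−0.357×1.387) = 0.6095; e^(−k_a t) = e^(−1.83×1.387) = 0.07902.
D = 11.32 × (0.6095 − 0.07902) + 1.62 × 0.07902 = 6.004 + 0.1280 = 6.132 mg/L.
DO = C_s − D = 10.8 − 6.132 = 4.668 mg/L.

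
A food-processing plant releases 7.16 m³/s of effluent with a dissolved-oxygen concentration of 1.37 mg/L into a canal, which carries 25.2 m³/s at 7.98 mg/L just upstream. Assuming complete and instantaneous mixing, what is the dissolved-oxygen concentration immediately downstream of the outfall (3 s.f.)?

6.52 mg/L

Flow-weighted mixing: C = (Q_r C_r + Q_w C_w)/(Q_r + Q_w)
= (25.2×7.98 + 7.16×1.37)/(25.2 + 7.16) = 210.9/32.36 = 6.517 mg/L.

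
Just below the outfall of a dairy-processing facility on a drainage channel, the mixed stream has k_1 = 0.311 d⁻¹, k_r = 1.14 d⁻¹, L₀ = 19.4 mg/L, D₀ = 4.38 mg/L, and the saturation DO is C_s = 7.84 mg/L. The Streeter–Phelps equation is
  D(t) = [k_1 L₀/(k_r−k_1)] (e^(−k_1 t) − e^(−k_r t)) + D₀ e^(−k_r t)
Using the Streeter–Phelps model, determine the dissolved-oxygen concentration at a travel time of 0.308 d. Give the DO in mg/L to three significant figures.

DO ≈ 3.27 mg/L

k_1 L₀/(k_r−k_1) = 0.311×19.4/(1.14−0.311) = 6.033/0.8290 = 7.278 mg/L.
e^(−k_1 t) = e^(−0.311×0.3080) = 0.9087; e^(−k_r t) = e^(−1.14×0.3080) = 0.7039.
D = 7.278 × (0.9087 − 0.7039) + 4.38 × 0.7039 = 1.490 + 3.083 = 4.573 mg/L.
DO = C_s − D = 7.84 − 4.573 = 3.267 mg/L.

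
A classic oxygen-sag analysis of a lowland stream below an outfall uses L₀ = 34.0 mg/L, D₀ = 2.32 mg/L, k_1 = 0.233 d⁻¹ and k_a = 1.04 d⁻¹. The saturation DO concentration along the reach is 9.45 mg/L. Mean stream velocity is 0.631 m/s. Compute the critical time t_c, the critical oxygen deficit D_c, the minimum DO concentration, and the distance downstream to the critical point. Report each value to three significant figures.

t_c ≈ 1.52 d; D_c ≈ 5.35 mg/L; min DO ≈ 4.10 mg/L; x_c ≈ 82.8 km

t_c = [1/(k_a−k_1)] ln[(k_a/k_1)(1 − D₀(k_a−k_1)/(k_1 L₀))]
= [1/(1.04−0.233)] ln[(1.04/0.233)(1 − 2.32×0.8070/(0.233×34.0))]
= (1/0.8070) ln[4.464 × 0.7637] = 1.239 × ln(3.409) = 1.239 × 1.226 = 1.520 d.
D_c = (k_1/k_a) L₀ e^(−k_1 t_c) = (0.233/1.04) × 34.0 × e^(−0.233×1.520) = 0.2240 × 34.0 × 0.7018 = 5.346 mg/L.
Minimum DO = C_s − D_c = 9.45 − 5.346 = 4.104 mg/L.
x_c = v t_c = 0.631 m/s × 1.520 d × 86400 s/d = 82850 m ≈ 82.8 km.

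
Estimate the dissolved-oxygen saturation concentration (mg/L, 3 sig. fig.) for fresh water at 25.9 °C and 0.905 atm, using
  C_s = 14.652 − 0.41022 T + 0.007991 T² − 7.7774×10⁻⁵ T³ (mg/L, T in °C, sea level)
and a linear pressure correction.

At sea level: C_s = 14.652 − 0.41022×25.9 + 0.007991×25.9² − 7.7774×10⁻⁵×25.9³ = 8.037 mg/L.
Pressure correction: C_s' = 8.037 × 0.905 = 7.273 mg/L.

C_s ≈ 7.27 mg/L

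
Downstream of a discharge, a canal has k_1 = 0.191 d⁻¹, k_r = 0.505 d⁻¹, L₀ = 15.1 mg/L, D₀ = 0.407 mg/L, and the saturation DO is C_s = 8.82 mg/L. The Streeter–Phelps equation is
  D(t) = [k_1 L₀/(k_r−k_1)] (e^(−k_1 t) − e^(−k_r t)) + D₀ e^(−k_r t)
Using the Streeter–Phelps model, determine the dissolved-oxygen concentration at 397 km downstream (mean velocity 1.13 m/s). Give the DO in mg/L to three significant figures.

DO ≈ 5.72 mg/L

Travel time t = x/v = 397 km / (1.13 m/s) = 397000 m / 1.13 m/s = 351300 s = 4.066 d.
k_1 L₀/(k_r−k_1) = 0.191×15.1/(0.505−0.191) = 2.884/0.3140 = 9.185 mg/L.
e^(−k_1 t) = e^(−0.191×4.066) = 0.4599; e^(−k_r t) = e^(−0.505×4.066) = 0.1283.
D = 9.185 × (0.4599 − 0.1283) + 0.407 × 0.1283 = 3.046 + 0.05221 = 3.098 mg/L.
DO = C_s − D = 8.82 − 3.098 = 5.722 mg/L.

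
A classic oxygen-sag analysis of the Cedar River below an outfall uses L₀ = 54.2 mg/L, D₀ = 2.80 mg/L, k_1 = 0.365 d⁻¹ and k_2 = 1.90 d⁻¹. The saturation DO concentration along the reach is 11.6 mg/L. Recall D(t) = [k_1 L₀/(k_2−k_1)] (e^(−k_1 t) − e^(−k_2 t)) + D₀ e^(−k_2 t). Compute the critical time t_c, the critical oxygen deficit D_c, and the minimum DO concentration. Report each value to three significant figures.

t_c ≈ 0.915 d; D_c ≈ 7.46 mg/L; min DO ≈ 4.14 mg/L

At the critical point dD/dt = 0, so k_1 L₀ e^(−k_1 t) = k_2 D. Substituting D(t) from the Streeter–Phelps equation and solving for t gives
t_c = ln[(k_2/k_1)(1 − D₀(k_2−k_1)/(k_1 L₀))] / (k_2−k_1).
Here k_2−k_1 = 1.535 d⁻¹ and 1 − D₀(k_2−k_1)/(k_1 L₀) = 1 − 2.80×1.535/(0.365×54.2) = 0.7827, so
t_c = ln(5.205 × 0.7827) / 1.535 = 1.405 / 1.535 = 0.9152 d.
D_c = (k_1/k_2) L₀ e^(−k_1 t_c) = (0.365/1.90) × 54.2 × e^(−0.365×0.9152) = 0.1921 × 54.2 × 0.7160 = 7.455 mg/L.
Minimum DO = C_s − D_c = 11.6 − 7.455 = 4.145 mg/L.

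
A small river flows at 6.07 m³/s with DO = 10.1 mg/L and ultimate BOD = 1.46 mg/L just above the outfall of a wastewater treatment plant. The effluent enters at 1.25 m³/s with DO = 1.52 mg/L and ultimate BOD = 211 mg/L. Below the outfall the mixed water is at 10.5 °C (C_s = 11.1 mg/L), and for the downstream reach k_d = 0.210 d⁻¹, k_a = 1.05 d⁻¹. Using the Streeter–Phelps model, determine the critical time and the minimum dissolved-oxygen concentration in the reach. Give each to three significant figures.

Mixed DO = (6.07×10.1 + 1.25×1.52)/(6.07+1.25) = 63.21/7.320 = 8.635 mg/L.
Mixed L₀ = (6.07×1.46 + 1.25×211)/(7.320) = 272.6/7.320 = 37.24 mg/L.
Initial deficit D₀ = C_s − DO₀ = 11.1 − 8.635 = 2.465 mg/L.
t_c = (1/0.8400) ln[(1.05/0.210)(1 − 2.465×0.8400/(0.210×37.24))] = 1.190 × ln(3.676) = 1.550 d.
D_c = (0.210/1.05) × 37.24 × e^(−0.210×1.550) = 0.2000 × 37.24 × 0.7222 = 5.379 mg/L.
Minimum DO = 11.1 − 5.379 = 5.721 mg/L.

t_c ≈ 1.55 d; minimum DO ≈ 5.72 mg/L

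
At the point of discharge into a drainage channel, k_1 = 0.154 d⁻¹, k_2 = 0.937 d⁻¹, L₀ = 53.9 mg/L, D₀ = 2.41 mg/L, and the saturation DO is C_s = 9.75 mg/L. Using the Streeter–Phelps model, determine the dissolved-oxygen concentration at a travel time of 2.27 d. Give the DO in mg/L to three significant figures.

DO ≈ 3.25 mg/L

k_1 L₀/(k_2−k_1) = 0.154×53.9/(0.937−0.154) = 8.301/0.7830 = 10.60 mg/L.
e^(−k_1 t) = e^(−0.154×2.270) = 0.7050; e^(−k_2 t) = e^(−0.937×2.270) = 0.1192.
D = 10.60 × (0.7050 − 0.1192) + 2.41 × 0.1192 = 6.210 + 0.2873 = 6.497 mg/L.
DO = C_s − D = 9.75 − 6.497 = 3.253 mg/L.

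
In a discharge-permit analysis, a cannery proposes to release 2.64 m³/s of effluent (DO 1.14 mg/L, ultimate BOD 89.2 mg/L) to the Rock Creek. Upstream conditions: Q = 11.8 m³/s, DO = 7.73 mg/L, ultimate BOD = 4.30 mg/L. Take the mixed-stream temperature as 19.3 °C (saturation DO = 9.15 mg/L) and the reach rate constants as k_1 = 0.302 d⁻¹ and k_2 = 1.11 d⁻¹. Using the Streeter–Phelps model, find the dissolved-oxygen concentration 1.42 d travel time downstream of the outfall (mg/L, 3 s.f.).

Mixed DO = (11.8×7.73 + 2.64×1.14)/(11.8+2.64) = 94.22/14.44 = 6.525 mg/L.
Mixed L₀ = (11.8×4.30 + 2.64×89.2)/(14.44) = 286.2/14.44 = 19.82 mg/L.
Initial deficit D₀ = C_s − DO₀ = 9.15 − 6.525 = 2.625 mg/L.
D(1.42) = [0.302×19.82/(1.11−0.302)](e^(−0.302×1.42) − e^(−1.11×1.42)) + 2.625 e^(−1.11×1.42)
= 7.409 × (0.6513 − 0.2068) + 2.625 × 0.2068 = 3.836 mg/L.
DO = 9.15 − 3.836 = 5.314 mg/L.

DO ≈ 5.31 mg/L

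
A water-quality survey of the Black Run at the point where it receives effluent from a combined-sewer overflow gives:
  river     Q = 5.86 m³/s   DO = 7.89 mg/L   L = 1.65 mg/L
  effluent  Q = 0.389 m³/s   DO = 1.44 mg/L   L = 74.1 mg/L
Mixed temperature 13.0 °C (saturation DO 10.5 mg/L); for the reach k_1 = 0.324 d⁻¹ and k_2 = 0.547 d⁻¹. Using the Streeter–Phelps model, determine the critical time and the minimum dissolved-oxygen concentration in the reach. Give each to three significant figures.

Mixed DO = (5.86×7.89 + 0.389×1.44)/(5.86+0.389) = 46.80/6.249 = 7.488 mg/L.
Mixed L₀ = (5.86×1.65 + 0.389×74.1)/(6.249) = 38.49/6.249 = 6.160 mg/L.
Initial deficit D₀ = C_s − DO₀ = 10.5 − 7.488 = 3.012 mg/L.
t_c = (1/0.2230) ln[(0.547/0.324)(1 − 3.012×0.2230/(0.324×6.160))] = 4.484 × ln(1.120) = 0.5090 d.
D_c = (0.324/0.547) × 6.160 × e^(−0.324×0.5090) = 0.5923 × 6.160 × 0.8480 = 3.094 mg/L.
Minimum DO = 10.5 − 3.094 = 7.406 mg/L.

t_c ≈ 0.509 d; minimum DO ≈ 7.41 mg/L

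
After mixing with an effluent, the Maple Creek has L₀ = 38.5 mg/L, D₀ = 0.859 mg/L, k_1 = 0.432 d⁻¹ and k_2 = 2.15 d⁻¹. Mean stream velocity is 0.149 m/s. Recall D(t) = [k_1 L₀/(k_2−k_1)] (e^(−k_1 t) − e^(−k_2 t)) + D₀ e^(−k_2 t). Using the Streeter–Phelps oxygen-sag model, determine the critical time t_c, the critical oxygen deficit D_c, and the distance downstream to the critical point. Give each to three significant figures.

With k_2/k_1 = 4.977 and 1 − D₀(k_2−k_1)/(k_1 L₀) = 0.9113,
t_c = ln(4.977 × 0.9113) / (2.15 − 0.432) = ln(4.535) / 1.718 = 1.512/1.718 = 0.8800 d.
D_c = (k_1/k_2) L₀ e^(−k_1 t_c) = (0.432/2.15) × 38.5 × e^(−0.432×0.8800) = 0.2009 × 38.5 × 0.6837 = 5.289 mg/L.
x_c = v t_c = 0.149 m/s × 0.8800 d × 86400 s/d = 11330 m ≈ 11.3 km.

t_c ≈ 0.880 d; D_c ≈ 5.29 mg/L; x_c ≈ 11.3 km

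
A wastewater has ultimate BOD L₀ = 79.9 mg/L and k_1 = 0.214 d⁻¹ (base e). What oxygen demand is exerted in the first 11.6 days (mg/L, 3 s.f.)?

y ≈ 73.2 mg/L

y_t = L₀(1 − e^(−k_1 t)) = 79.9 × (1 − e^(−0.214×11.6))
= 79.9 × (1 − 0.08354) = 79.9 × 0.9165 = 73.22 mg/L.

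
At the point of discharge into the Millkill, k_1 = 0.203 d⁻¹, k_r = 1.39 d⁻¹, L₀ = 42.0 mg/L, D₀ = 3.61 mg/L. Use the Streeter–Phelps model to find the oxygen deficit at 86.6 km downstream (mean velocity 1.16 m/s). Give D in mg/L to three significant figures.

Travel time t = x/v = 86.6 km / (1.16 m/s) = 86600 m / 1.16 m/s = 74660 s = 0.8641 d.
k_1 L₀/(k_r−k_1) = 0.203×42.0/(1.39−0.203) = 8.526/1.187 = 7.183 mg/L.
e^(−k_1 t) = e^(−0.203×0.8641) = 0.8391; e^(−k_r t) = e^(−1.39×0.8641) = 0.3009.
D = 7.183 × (0.8391 − 0.3009) + 3.61 × 0.3009 = 3.866 + 1.086 = 4.952 mg/L.

D ≈ 4.95 mg/L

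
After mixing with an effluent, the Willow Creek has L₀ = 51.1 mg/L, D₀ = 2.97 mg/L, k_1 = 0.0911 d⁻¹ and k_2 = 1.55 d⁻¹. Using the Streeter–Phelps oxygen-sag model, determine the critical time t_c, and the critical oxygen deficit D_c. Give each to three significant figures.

t_c ≈ 0.112 d; D_c ≈ 2.97 mg/L

At the critical point dD/dt = 0, so k_1 L₀ e^(−k_1 t) = k_2 D. Substituting D(t) from the Streeter–Phelps equation and solving for t gives
t_c = ln[(k_2/k_1)(1 − D₀(k_2−k_1)/(k_1 L₀))] / (k_2−k_1).
Here k_2−k_1 = 1.459 d⁻¹ and 1 − D₀(k_2−k_1)/(k_1 L₀) = 1 − 2.97×1.459/(0.0911×51.1) = 0.06923, so
t_c = ln(17.01 × 0.06923) / 1.459 = 0.1637 / 1.459 = 0.1122 d.
L(t_c) = L₀ e^(−k_1 t_c) = 51.1 × 0.9898 = 50.58 mg/L, and at the critical point k_2 D_c = k_1 L, so D_c = (0.0911/1.55) × 50.58 = 2.973 mg/L.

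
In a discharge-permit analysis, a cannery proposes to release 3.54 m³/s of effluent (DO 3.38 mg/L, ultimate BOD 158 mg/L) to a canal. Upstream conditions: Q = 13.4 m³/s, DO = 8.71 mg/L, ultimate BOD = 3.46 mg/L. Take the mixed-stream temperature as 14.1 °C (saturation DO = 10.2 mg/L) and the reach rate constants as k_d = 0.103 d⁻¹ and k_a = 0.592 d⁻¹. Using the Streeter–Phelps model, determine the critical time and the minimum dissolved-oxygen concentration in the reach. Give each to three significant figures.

Mixed DO = (13.4×8.71 + 3.54×3.38)/(13.4+3.54) = 128.7/16.94 = 7.596 mg/L.
Mixed L₀ = (13.4×3.46 + 3.54×158)/(16.94) = 605.7/16.94 = 35.75 mg/L.
Initial deficit D₀ = C_s − DO₀ = 10.2 − 7.596 = 2.604 mg/L.
t_c = (1/0.4890) ln[(0.592/0.103)(1 − 2.604×0.4890/(0.103×35.75))] = 2.045 × ln(3.760) = 2.709 d.
D_c = (0.103/0.592) × 35.75 × e^(−0.103×2.709) = 0.1740 × 35.75 × 0.7565 = 4.706 mg/L.
Minimum DO = 10.2 − 4.706 = 5.494 mg/L.

t_c ≈ 2.71 d; minimum DO ≈ 5.49 mg/L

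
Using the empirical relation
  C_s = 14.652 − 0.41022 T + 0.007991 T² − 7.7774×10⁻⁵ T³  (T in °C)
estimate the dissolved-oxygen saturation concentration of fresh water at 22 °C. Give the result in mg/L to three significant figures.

C_s = 14.652 − 0.41022×22 + 0.007991×22² − 7.7774×10⁻⁵×22³ = 8.667 mg/L.

C_s ≈ 8.67 mg/L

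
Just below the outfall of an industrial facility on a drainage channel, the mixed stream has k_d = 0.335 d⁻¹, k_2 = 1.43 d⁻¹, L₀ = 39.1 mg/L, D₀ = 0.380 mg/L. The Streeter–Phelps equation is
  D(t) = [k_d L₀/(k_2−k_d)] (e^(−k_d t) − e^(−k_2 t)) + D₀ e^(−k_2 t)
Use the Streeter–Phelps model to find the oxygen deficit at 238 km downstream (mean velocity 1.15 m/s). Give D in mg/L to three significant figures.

Travel time t = x/v = 238 km / (1.15 m/s) = 238000 m / 1.15 m/s = 207000 s = 2.395 d.
k_d L₀/(k_2−k_d) = 0.335×39.1/(1.43−0.335) = 13.10/1.095 = 11.96 mg/L.
e^(−k_d t) = e^(−0.335×2.395) = 0.4482; e^(−k_2 t) = e^(−1.43×2.395) = 0.03254.
D = 11.96 × (0.4482 − 0.03254) + 0.380 × 0.03254 = 4.973 + 0.01236 = 4.985 mg/L.

D ≈ 4.98 mg/L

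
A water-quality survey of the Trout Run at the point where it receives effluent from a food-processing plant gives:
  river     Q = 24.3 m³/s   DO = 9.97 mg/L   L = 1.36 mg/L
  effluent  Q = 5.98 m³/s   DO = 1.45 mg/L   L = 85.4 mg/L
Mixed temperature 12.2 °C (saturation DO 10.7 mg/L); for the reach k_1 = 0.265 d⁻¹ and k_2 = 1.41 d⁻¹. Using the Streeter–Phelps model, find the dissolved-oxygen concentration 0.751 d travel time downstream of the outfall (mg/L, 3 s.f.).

Mixed DO = (24.3×9.97 + 5.98×1.45)/(24.3+5.98) = 250.9/30.28 = 8.287 mg/L.
Mixed L₀ = (24.3×1.36 + 5.98×85.4)/(30.28) = 543.7/30.28 = 17.96 mg/L.
Initial deficit D₀ = C_s − DO₀ = 10.7 − 8.287 = 2.413 mg/L.
D(0.751) = [0.265×17.96/(1.41−0.265)](e^(−0.265×0.751) − e^(−1.41×0.751)) + 2.413 e^(−1.41×0.751)
= 4.156 × (0.8195 − 0.3468) + 2.413 × 0.3468 = 2.801 mg/L.
DO = 10.7 − 2.801 = 7.899 mg/L.

DO ≈ 7.90 mg/L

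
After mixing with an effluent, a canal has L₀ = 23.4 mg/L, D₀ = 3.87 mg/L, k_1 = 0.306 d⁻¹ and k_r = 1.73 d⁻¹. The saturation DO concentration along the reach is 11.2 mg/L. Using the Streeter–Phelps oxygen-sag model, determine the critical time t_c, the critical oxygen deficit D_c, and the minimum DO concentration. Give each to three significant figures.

t_c ≈ 0.186 d; D_c ≈ 3.91 mg/L; min DO ≈ 7.29 mg/L

At the critical point dD/dt = 0, so k_1 L₀ e^(−k_1 t) = k_r D. Substituting D(t) from the Streeter–Phelps equation and solving for t gives
t_c = ln[(k_r/k_1)(1 − D₀(k_r−k_1)/(k_1 L₀))] / (k_r−k_1).
Here k_r−k_1 = 1.424 d⁻¹ and 1 − D₀(k_r−k_1)/(k_1 L₀) = 1 − 3.87×1.424/(0.306×23.4) = 0.2304, so
t_c = ln(5.654 × 0.2304) / 1.424 = 0.2642 / 1.424 = 0.1855 d.
D_c = (k_1/k_r) L₀ e^(−k_1 t_c) = (0.306/1.73) × 23.4 × e^(−0.306×0.1855) = 0.1769 × 23.4 × 0.9448 = 3.911 mg/L.
Minimum DO = C_s − D_c = 11.2 − 3.911 = 7.289 mg/L.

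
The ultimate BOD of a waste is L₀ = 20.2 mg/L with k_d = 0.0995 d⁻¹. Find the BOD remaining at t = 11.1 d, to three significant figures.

L_t = L₀ e^(−k_d t) = 20.2 × e^(−0.0995×11.1) = 20.2 × 0.3314 = 6.694 mg/L.

L ≈ 6.69 mg/L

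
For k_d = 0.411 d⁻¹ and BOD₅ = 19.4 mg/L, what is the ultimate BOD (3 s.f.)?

BOD₅ = L₀(1 − e^(−5k_d)) ⇒ L₀ = BOD₅ / (1 − e^(−5×0.411))
= 19.4 / (1 − 0.1281) = 19.4 / 0.8719 = 22.25 mg/L.

L₀ ≈ 22.3 mg/L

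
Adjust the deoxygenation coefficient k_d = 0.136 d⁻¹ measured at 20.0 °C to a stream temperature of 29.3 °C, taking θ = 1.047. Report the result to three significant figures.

k_d(T₂) = k_d(T₁) · θ^(T₂−T₁) = 0.136 × 1.047^(29.3−20.0)
= 0.136 × 1.047^9.30 = 0.136 × 1.533 = 0.2085 d⁻¹.

k_d ≈ 0.208 d⁻¹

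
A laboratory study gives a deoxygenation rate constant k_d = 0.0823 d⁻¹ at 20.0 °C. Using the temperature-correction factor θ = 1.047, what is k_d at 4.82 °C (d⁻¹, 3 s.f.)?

k_d ≈ 0.0410 d⁻¹

k_d(T₂) = k_d(T₁) · θ^(T₂−T₁) = 0.0823 × 1.047^(4.82−20.0)
= 0.0823 × 1.047^-15.2 = 0.0823 × 0.4980 = 0.04098 d⁻¹.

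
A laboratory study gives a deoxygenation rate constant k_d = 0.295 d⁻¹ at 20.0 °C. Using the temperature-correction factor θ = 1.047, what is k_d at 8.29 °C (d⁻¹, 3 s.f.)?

k_d ≈ 0.172 d⁻¹

k_d(T₂) = k_d(T₁) · θ^(T₂−T₁) = 0.295 × 1.047^(8.29−20.0)
= 0.295 × 1.047^-11.7 = 0.295 × 0.5840 = 0.1723 d⁻¹.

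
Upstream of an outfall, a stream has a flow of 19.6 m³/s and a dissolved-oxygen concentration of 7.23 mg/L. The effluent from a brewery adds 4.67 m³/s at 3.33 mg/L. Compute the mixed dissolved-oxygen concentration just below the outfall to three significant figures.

6.48 mg/L

Flow-weighted mixing: C = (Q_r C_r + Q_w C_w)/(Q_r + Q_w)
= (19.6×7.23 + 4.67×3.33)/(19.6 + 4.67) = 157.3/24.27 = 6.480 mg/L.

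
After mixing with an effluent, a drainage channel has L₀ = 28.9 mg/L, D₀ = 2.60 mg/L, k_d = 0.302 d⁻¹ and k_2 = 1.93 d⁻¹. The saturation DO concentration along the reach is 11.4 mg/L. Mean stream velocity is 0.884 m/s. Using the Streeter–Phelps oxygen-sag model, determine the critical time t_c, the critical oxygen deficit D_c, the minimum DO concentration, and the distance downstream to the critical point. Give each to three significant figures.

t_c = [1/(k_2−k_d)] ln[(k_2/k_d)(1 − D₀(k_2−k_d)/(k_d L₀))]
= [1/(1.93−0.302)] ln[(1.93/0.302)(1 − 2.60×1.628/(0.302×28.9))]
= (1/1.628) ln[6.391 × 0.5150] = 0.6143 × ln(3.291) = 0.6143 × 1.191 = 0.7318 d.
D_c = (k_d/k_2) L₀ e^(−k_d t_c) = (0.302/1.93) × 28.9 × e^(−0.302×0.7318) = 0.1565 × 28.9 × 0.8017 = 3.626 mg/L.
Minimum DO = C_s − D_c = 11.4 − 3.626 = 7.774 mg/L.
x_c = v t_c = 0.884 m/s × 0.7318 d × 86400 s/d = 55890 m ≈ 55.9 km.

t_c ≈ 0.732 d; D_c ≈ 3.63 mg/L; min DO ≈ 7.77 mg/L; x_c ≈ 55.9 km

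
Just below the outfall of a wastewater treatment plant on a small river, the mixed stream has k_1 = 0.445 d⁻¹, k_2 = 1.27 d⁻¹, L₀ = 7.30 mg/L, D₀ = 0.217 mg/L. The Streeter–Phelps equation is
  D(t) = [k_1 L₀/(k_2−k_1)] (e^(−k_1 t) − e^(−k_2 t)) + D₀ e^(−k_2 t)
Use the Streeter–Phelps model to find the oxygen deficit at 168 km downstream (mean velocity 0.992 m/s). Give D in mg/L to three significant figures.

Travel time t = x/v = 168 km / (0.992 m/s) = 168000 m / 0.992 m/s = 169400 s = 1.960 d.
k_1 L₀/(k_2−k_1) = 0.445×7.30/(1.27−0.445) = 3.248/0.8250 = 3.938 mg/L.
e^(−k_1 t) = e^(−0.445×1.960) = 0.4180; e^(−k_2 t) = e^(−1.27×1.960) = 0.08296.
D = 3.938 × (0.4180 − 0.08296) + 0.217 × 0.08296 = 1.319 + 0.01800 = 1.337 mg/L.

D ≈ 1.34 mg/L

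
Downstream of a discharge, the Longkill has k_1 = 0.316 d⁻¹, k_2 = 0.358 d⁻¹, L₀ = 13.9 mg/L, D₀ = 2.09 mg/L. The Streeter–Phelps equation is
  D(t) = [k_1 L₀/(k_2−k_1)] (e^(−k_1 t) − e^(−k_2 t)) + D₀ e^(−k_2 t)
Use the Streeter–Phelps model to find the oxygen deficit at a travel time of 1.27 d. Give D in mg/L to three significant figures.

D ≈ 4.96 mg/L

k_1 L₀/(k_2−k_1) = 0.316×13.9/(0.358−0.316) = 4.392/0.04200 = 104.6 mg/L.
e^(−k_1 t) = e^(−0.316×1.270) = 0.6694; e^(−k_2 t) = e^(−0.358×1.270) = 0.6347.
D = 104.6 × (0.6694 − 0.6347) + 2.09 × 0.6347 = 3.636 + 1.326 = 4.963 mg/L.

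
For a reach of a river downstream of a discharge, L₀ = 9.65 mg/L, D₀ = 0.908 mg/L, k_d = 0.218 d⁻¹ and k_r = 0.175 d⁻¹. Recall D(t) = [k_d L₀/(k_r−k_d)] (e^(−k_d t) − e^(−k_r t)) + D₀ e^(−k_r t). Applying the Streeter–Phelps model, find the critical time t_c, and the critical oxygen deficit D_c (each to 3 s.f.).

t_c ≈ 4.68 d; D_c ≈ 4.33 mg/L

At the critical point dD/dt = 0, so k_d L₀ e^(−k_d t) = k_r D. Substituting D(t) from the Streeter–Phelps equation and solving for t gives
t_c = ln[(k_r/k_d)(1 − D₀(k_r−k_d)/(k_d L₀))] / (k_r−k_d).
Here k_r−k_d = -0.04300 d⁻¹ and 1 − D₀(k_r−k_d)/(k_d L₀) = 1 − 0.908×-0.04300/(0.218×9.65) = 1.019, so
t_c = ln(0.8028 × 1.019) / -0.04300 = -0.2013 / -0.04300 = 4.682 d.
D_c = (k_d/k_r) L₀ e^(−k_d t_c) = (0.218/0.175) × 9.65 × e^(−0.218×4.682) = 1.246 × 9.65 × 0.3604 = 4.332 mg/L.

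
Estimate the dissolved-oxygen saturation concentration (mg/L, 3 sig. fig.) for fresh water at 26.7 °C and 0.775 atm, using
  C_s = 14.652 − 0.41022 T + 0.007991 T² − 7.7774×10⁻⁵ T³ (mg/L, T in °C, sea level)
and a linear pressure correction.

At sea level: C_s = 14.652 − 0.41022×26.7 + 0.007991×26.7² − 7.7774×10⁻⁵×26.7³ = 7.915 mg/L.
Pressure correction: C_s' = 7.915 × 0.775 = 6.134 mg/L.

C_s ≈ 6.13 mg/L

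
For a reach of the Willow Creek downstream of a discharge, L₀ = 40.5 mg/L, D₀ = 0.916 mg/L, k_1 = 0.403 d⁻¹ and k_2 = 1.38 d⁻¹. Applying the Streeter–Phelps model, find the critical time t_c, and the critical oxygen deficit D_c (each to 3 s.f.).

With k_2/k_1 = 3.424 and 1 − D₀(k_2−k_1)/(k_1 L₀) = 0.9452,
t_c = ln(3.424 × 0.9452) / (1.38 − 0.403) = ln(3.237) / 0.9770 = 1.175/0.9770 = 1.202 d.
D_c = (k_1/k_2) L₀ e^(−k_1 t_c) = (0.403/1.38) × 40.5 × e^(−0.403×1.202) = 0.2920 × 40.5 × 0.6160 = 7.286 mg/L.

t_c ≈ 1.20 d; D_c ≈ 7.29 mg/L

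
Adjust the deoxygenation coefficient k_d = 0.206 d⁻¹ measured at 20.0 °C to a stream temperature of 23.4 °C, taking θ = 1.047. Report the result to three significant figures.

k_d ≈ 0.241 d⁻¹

k_d(T₂) = k_d(T₁) · θ^(T₂−T₁) = 0.206 × 1.047^(23.4−20.0)
= 0.206 × 1.047^3.40 = 0.206 × 1.169 = 0.2408 d⁻¹.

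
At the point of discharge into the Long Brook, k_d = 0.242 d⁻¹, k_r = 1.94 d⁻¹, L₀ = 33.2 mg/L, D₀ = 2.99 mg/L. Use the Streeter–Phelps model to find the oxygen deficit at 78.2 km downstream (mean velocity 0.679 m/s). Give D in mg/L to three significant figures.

D ≈ 3.30 mg/L

Travel time t = x/v = 78.2 km / (0.679 m/s) = 78200 m / 0.679 m/s = 115200 s = 1.333 d.
k_d L₀/(k_r−k_d) = 0.242×33.2/(1.94−0.242) = 8.034/1.698 = 4.732 mg/L.
e^(−k_d t) = e^(−0.242×1.333) = 0.7243; e^(−k_r t) = e^(−1.94×1.333) = 0.07532.
D = 4.732 × (0.7243 − 0.07532) + 2.99 × 0.07532 = 3.071 + 0.2252 = 3.296 mg/L.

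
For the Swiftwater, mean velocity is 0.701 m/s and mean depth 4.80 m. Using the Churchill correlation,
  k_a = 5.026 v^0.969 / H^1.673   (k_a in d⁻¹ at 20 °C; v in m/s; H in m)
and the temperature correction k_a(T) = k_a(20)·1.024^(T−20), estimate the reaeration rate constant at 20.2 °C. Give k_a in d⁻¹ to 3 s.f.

k_a(20) = 5.026 × 0.701^0.969 / 4.80^1.673 = 5.026 × 0.7088 / 13.79 = 0.2582 d⁻¹.
k_a(20.2) = 0.2582 × 1.024^(20.2−20) = 0.2582 × 1.005 = 0.2595 d⁻¹.

k_a ≈ 0.259 d⁻¹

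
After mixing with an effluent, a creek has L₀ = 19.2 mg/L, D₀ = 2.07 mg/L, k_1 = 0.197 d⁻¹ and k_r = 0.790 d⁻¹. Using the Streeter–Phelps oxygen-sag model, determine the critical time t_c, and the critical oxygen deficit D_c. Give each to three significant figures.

With k_r/k_1 = 4.010 and 1 − D₀(k_r−k_1)/(k_1 L₀) = 0.6755,
t_c = ln(4.010 × 0.6755) / (0.790 − 0.197) = ln(2.709) / 0.5930 = 0.9965/0.5930 = 1.680 d.
L(t_c) = L₀ e^(−k_1 t_c) = 19.2 × 0.7182 = 13.79 mg/L, and at the critical point k_r D_c = k_1 L, so D_c = (0.197/0.790) × 13.79 = 3.439 mg/L.

t_c ≈ 1.68 d; D_c ≈ 3.44 mg/L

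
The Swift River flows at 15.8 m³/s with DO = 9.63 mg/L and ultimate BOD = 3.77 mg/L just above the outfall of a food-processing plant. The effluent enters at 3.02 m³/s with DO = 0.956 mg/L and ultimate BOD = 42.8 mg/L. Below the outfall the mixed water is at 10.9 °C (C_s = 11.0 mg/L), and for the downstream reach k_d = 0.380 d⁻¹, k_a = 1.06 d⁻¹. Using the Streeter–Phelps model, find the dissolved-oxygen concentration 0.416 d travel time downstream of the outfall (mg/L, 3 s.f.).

DO ≈ 8.04 mg/L

Mixed DO = (15.8×9.63 + 3.02×0.956)/(15.8+3.02) = 155.0/18.82 = 8.238 mg/L.
Mixed L₀ = (15.8×3.77 + 3.02×42.8)/(18.82) = 188.8/18.82 = 10.03 mg/L.
Initial deficit D₀ = C_s − DO₀ = 11.0 − 8.238 = 2.762 mg/L.
D(0.416) = [0.380×10.03/(1.06−0.380)](e^(−0.380×0.416) − e^(−1.06×0.416)) + 2.762 e^(−1.06×0.416)
= 5.607 × (0.8538 − 0.6434) + 2.762 × 0.6434 = 2.956 mg/L.
DO = 11.0 − 2.956 = 8.044 mg/L.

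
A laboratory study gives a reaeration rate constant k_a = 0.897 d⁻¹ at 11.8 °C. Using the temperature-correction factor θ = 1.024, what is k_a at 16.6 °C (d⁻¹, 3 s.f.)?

k_a(T₂) = k_a(T₁) · θ^(T₂−T₁) = 0.897 × 1.024^(16.6−11.8)
= 0.897 × 1.024^4.80 = 0.897 × 1.121 = 1.005 d⁻¹.

k_a ≈ 1.01 d⁻¹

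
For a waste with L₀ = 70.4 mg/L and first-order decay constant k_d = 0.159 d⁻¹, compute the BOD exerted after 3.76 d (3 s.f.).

y_t = L₀(1 − e^(−k_d t)) = 70.4 × (1 − e^(−0.159×3.76))
= 70.4 × (1 − 0.5500) = 70.4 × 0.4500 = 31.68 mg/L.

y ≈ 31.7 mg/L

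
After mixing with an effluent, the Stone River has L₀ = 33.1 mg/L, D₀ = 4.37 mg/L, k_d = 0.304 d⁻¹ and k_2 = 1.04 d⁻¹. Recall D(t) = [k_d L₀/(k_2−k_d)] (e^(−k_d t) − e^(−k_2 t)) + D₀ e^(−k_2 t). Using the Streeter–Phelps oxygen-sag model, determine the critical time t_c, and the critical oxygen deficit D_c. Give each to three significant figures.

t_c = [1/(k_2−k_d)] ln[(k_2/k_d)(1 − D₀(k_2−k_d)/(k_d L₀))]
= [1/(1.04−0.304)] ln[(1.04/0.304)(1 − 4.37×0.7360/(0.304×33.1))]
= (1/0.7360) ln[3.421 × 0.6804] = 1.359 × ln(2.328) = 1.359 × 0.8448 = 1.148 d.
L(t_c) = L₀ e^(−k_d t_c) = 33.1 × 0.7054 = 23.35 mg/L, and at the critical point k_2 D_c = k_d L, so D_c = (0.304/1.04) × 23.35 = 6.825 mg/L.

t_c ≈ 1.15 d; D_c ≈ 6.83 mg/L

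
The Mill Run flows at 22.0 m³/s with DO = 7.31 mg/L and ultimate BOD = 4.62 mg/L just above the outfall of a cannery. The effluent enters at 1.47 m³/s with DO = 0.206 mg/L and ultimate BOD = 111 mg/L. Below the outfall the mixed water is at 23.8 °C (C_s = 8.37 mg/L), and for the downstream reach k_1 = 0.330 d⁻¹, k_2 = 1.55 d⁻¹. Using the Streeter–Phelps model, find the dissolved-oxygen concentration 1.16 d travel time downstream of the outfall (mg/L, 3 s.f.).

Mixed DO = (22.0×7.31 + 1.47×0.206)/(22.0+1.47) = 161.1/23.47 = 6.865 mg/L.
Mixed L₀ = (22.0×4.62 + 1.47×111)/(23.47) = 264.8/23.47 = 11.28 mg/L.
Initial deficit D₀ = C_s − DO₀ = 8.37 − 6.865 = 1.505 mg/L.
D(1.16) = [0.330×11.28/(1.55−0.330)](e^(−0.330×1.16) − e^(−1.55×1.16)) + 1.505 e^(−1.55×1.16)
= 3.052 × (0.6819 − 0.1656) + 1.505 × 0.1656 = 1.825 mg/L.
DO = 8.37 − 1.825 = 6.545 mg/L.

DO ≈ 6.54 mg/L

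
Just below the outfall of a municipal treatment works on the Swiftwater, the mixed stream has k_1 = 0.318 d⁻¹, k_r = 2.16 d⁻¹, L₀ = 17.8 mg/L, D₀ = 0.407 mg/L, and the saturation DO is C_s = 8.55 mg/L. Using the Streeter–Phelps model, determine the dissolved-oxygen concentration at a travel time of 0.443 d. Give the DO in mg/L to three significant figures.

DO ≈ 6.90 mg/L

k_1 L₀/(k_r−k_1) = 0.318×17.8/(2.16−0.318) = 5.660/1.842 = 3.073 mg/L.
e^(−k_1 t) = e^(−0.318×0.4430) = 0.8686; e^(−k_r t) = e^(−2.16×0.4430) = 0.3841.
D = 3.073 × (0.8686 − 0.3841) + 0.407 × 0.3841 = 1.489 + 0.1563 = 1.645 mg/L.
DO = C_s − D = 8.55 − 1.645 = 6.905 mg/L.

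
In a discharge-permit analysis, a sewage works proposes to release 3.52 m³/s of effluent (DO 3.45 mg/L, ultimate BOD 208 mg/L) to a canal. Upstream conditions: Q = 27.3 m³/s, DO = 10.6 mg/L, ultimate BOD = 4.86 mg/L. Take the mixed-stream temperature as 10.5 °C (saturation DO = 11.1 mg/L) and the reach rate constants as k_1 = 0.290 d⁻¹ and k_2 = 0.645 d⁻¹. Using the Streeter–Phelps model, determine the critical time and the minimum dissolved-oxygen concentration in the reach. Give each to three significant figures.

t_c ≈ 2.09 d; minimum DO ≈ 4.21 mg/L

Mixed DO = (27.3×10.6 + 3.52×3.45)/(27.3+3.52) = 301.5/30.82 = 9.783 mg/L.
Mixed L₀ = (27.3×4.86 + 3.52×208)/(30.82) = 864.8/30.82 = 28.06 mg/L.
Initial deficit D₀ = C_s − DO₀ = 11.1 − 9.783 = 1.317 mg/L.
t_c = (1/0.3550) ln[(0.645/0.290)(1 − 1.317×0.3550/(0.290×28.06))] = 2.817 × ln(2.096) = 2.085 d.
D_c = (0.290/0.645) × 28.06 × e^(−0.290×2.085) = 0.4496 × 28.06 × 0.5462 = 6.892 mg/L.
Minimum DO = 11.1 − 6.892 = 4.208 mg/L.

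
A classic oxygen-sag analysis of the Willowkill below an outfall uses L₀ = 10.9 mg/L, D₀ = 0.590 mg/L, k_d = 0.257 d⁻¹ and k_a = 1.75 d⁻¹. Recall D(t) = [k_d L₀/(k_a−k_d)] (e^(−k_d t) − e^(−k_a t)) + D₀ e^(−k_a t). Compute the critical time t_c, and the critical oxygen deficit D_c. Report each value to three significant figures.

At the critical point dD/dt = 0, so k_d L₀ e^(−k_d t) = k_a D. Substituting D(t) from the Streeter–Phelps equation and solving for t gives
t_c = ln[(k_a/k_d)(1 − D₀(k_a−k_d)/(k_d L₀))] / (k_a−k_d).
Here k_a−k_d = 1.493 d⁻¹ and 1 − D₀(k_a−k_d)/(k_d L₀) = 1 − 0.590×1.493/(0.257×10.9) = 0.6855, so
t_c = ln(6.809 × 0.6855) / 1.493 = 1.541 / 1.493 = 1.032 d.
L(t_c) = L₀ e^(−k_d t_c) = 10.9 × 0.7670 = 8.361 mg/L, and at the critical point k_a D_c = k_d L, so D_c = (0.257/1.75) × 8.361 = 1.228 mg/L.

t_c ≈ 1.03 d; D_c ≈ 1.23 mg/L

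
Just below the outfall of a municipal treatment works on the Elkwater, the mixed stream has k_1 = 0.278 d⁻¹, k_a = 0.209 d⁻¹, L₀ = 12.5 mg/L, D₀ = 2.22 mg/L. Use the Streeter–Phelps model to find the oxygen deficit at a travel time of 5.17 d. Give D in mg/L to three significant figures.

D ≈ 5.88 mg/L

k_1 L₀/(k_a−k_1) = 0.278×12.5/(0.209−0.278) = 3.475/-0.06900 = -50.36 mg/L.
e^(−k_1 t) = e^(−0.278×5.170) = 0.2376; e^(−k_a t) = e^(−0.209×5.170) = 0.3394.
D = -50.36 × (0.2376 − 0.3394) + 2.22 × 0.3394 = 5.129 + 0.7535 = 5.882 mg/L.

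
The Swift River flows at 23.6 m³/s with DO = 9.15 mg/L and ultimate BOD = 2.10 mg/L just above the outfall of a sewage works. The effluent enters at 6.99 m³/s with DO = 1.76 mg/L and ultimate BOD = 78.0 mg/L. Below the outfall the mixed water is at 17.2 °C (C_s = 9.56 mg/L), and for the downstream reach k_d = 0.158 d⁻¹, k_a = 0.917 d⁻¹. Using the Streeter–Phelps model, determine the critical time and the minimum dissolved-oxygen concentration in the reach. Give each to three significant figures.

t_c ≈ 1.35 d; minimum DO ≈ 6.86 mg/L

Mixed DO = (23.6×9.15 + 6.99×1.76)/(23.6+6.99) = 228.2/30.59 = 7.461 mg/L.
Mixed L₀ = (23.6×2.10 + 6.99×78.0)/(30.59) = 594.8/30.59 = 19.44 mg/L.
Initial deficit D₀ = C_s − DO₀ = 9.56 − 7.461 = 2.099 mg/L.
t_c = (1/0.7590) ln[(0.917/0.158)(1 − 2.099×0.7590/(0.158×19.44))] = 1.318 × ln(2.795) = 1.354 d.
D_c = (0.158/0.917) × 19.44 × e^(−0.158×1.354) = 0.1723 × 19.44 × 0.8074 = 2.705 mg/L.
Minimum DO = 9.56 − 2.705 = 6.855 mg/L.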